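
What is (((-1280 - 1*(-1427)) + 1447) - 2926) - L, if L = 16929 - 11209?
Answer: -7052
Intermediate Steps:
L = 5720
(((-1280 - 1*(-1427)) + 1447) - 2926) - L = (((-1280 - 1*(-1427)) + 1447) - 2926) - 1*5720 = (((-1280 + 1427) + 1447) - 2926) - 5720 = ((147 + 1447) - 2926) - 5720 = (1594 - 2926) - 5720 = -1332 - 5720 = -7052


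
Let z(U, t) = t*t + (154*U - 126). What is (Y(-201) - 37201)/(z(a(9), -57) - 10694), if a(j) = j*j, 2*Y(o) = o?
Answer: -74603/9806 ≈ -7.6079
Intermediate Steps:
Y(o) = o/2
a(j) = j²
z(U, t) = -126 + t² + 154*U (z(U, t) = t² + (-126 + 154*U) = -126 + t² + 154*U)
(Y(-201) - 37201)/(z(a(9), -57) - 10694) = ((½)*(-201) - 37201)/((-126 + (-57)² + 154*9²) - 10694) = (-201/2 - 37201)/((-126 + 3249 + 154*81) - 10694) = -74603/(2*((-126 + 3249 + 12474) - 10694)) = -74603/(2*(15597 - 10694)) = -74603/2/4903 = -74603/2*1/4903 = -74603/9806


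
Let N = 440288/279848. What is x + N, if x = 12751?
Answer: 446097767/34981 ≈ 12753.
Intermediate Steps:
N = 55036/34981 (N = 440288*(1/279848) = 55036/34981 ≈ 1.5733)
x + N = 12751 + 55036/34981 = 446097767/34981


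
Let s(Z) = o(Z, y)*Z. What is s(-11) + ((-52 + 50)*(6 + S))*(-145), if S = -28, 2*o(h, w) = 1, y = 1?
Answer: -12771/2 ≈ -6385.5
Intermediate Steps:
o(h, w) = ½ (o(h, w) = (½)*1 = ½)
s(Z) = Z/2
s(-11) + ((-52 + 50)*(6 + S))*(-145) = (½)*(-11) + ((-52 + 50)*(6 - 28))*(-145) = -11/2 - 2*(-22)*(-145) = -11/2 + 44*(-145) = -11/2 - 6380 = -12771/2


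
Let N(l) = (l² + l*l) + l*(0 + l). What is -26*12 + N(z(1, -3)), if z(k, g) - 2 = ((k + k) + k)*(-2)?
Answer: -264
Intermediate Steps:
z(k, g) = 2 - 6*k (z(k, g) = 2 + ((k + k) + k)*(-2) = 2 + (2*k + k)*(-2) = 2 + (3*k)*(-2) = 2 - 6*k)
N(l) = 3*l² (N(l) = (l² + l²) + l*l = 2*l² + l² = 3*l²)
-26*12 + N(z(1, -3)) = -26*12 + 3*(2 - 6*1)² = -312 + 3*(2 - 6)² = -312 + 3*(-4)² = -312 + 3*16 = -312 + 48 = -264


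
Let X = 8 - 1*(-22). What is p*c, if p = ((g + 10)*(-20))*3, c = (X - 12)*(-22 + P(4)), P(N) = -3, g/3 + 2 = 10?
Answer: 918000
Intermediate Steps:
g = 24 (g = -6 + 3*10 = -6 + 30 = 24)
X = 30 (X = 8 + 22 = 30)
c = -450 (c = (30 - 12)*(-22 - 3) = 18*(-25) = -450)
p = -2040 (p = ((24 + 10)*(-20))*3 = (34*(-20))*3 = -680*3 = -2040)
p*c = -2040*(-450) = 918000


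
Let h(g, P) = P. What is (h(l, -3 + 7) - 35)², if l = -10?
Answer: 961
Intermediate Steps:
(h(l, -3 + 7) - 35)² = ((-3 + 7) - 35)² = (4 - 35)² = (-31)² = 961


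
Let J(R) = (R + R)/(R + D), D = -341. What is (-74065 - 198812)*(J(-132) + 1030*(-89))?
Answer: 1075622738322/43 ≈ 2.5014e+10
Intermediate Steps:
J(R) = 2*R/(-341 + R) (J(R) = (R + R)/(R - 341) = (2*R)/(-341 + R) = 2*R/(-341 + R))
(-74065 - 198812)*(J(-132) + 1030*(-89)) = (-74065 - 198812)*(2*(-132)/(-341 - 132) + 1030*(-89)) = -272877*(2*(-132)/(-473) - 91670) = -272877*(2*(-132)*(-1/473) - 91670) = -272877*(24/43 - 91670) = -272877*(-3941786/43) = 1075622738322/43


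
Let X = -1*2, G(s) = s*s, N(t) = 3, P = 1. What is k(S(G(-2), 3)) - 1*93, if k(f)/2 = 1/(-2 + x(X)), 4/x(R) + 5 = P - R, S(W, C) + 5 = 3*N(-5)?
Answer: -187/2 ≈ -93.500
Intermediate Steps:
G(s) = s**2
X = -2
S(W, C) = 4 (S(W, C) = -5 + 3*3 = -5 + 9 = 4)
x(R) = 4/(-4 - R) (x(R) = 4/(-5 + (1 - R)) = 4/(-4 - R))
k(f) = -1/2 (k(f) = 2/(-2 - 4/(4 - 2)) = 2/(-2 - 4/2) = 2/(-2 - 4*1/2) = 2/(-2 - 2) = 2/(-4) = 2*(-1/4) = -1/2)
k(S(G(-2), 3)) - 1*93 = -1/2 - 1*93 = -1/2 - 93 = -187/2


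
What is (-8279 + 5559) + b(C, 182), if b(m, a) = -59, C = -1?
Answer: -2779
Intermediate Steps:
(-8279 + 5559) + b(C, 182) = (-8279 + 5559) - 59 = -2720 - 59 = -2779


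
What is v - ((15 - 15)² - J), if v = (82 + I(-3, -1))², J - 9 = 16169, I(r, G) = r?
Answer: 22419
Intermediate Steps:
J = 16178 (J = 9 + 16169 = 16178)
v = 6241 (v = (82 - 3)² = 79² = 6241)
v - ((15 - 15)² - J) = 6241 - ((15 - 15)² - 1*16178) = 6241 - (0² - 16178) = 6241 - (0 - 16178) = 6241 - 1*(-16178) = 6241 + 16178 = 22419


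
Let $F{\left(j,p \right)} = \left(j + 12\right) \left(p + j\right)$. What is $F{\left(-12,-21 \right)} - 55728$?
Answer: $-55728$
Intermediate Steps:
$F{\left(j,p \right)} = \left(12 + j\right) \left(j + p\right)$
$F{\left(-12,-21 \right)} - 55728 = \left(\left(-12\right)^{2} + 12 \left(-12\right) + 12 \left(-21\right) - -252\right) - 55728 = \left(144 - 144 - 252 + 252\right) - 55728 = 0 - 55728 = -55728$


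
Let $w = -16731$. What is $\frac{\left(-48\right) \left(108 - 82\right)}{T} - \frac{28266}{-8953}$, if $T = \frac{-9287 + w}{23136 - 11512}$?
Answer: $\frac{9329598246}{16638511} \approx 560.72$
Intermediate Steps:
$T = - \frac{13009}{5812}$ ($T = \frac{-9287 - 16731}{23136 - 11512} = - \frac{26018}{23136 - 11512} = - \frac{26018}{11624} = \left(-26018\right) \frac{1}{11624} = - \frac{13009}{5812} \approx -2.2383$)
$\frac{\left(-48\right) \left(108 - 82\right)}{T} - \frac{28266}{-8953} = \frac{\left(-48\right) \left(108 - 82\right)}{- \frac{13009}{5812}} - \frac{28266}{-8953} = \left(-48\right) 26 \left(- \frac{5812}{13009}\right) - - \frac{4038}{1279} = \left(-1248\right) \left(- \frac{5812}{13009}\right) + \frac{4038}{1279} = \frac{7253376}{13009} + \frac{4038}{1279} = \frac{9329598246}{16638511}$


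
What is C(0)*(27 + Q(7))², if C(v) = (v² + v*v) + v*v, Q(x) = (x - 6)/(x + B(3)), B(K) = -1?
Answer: 0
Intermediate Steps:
Q(x) = (-6 + x)/(-1 + x) (Q(x) = (x - 6)/(x - 1) = (-6 + x)/(-1 + x))
C(v) = 3*v² (C(v) = (v² + v²) + v² = 2*v² + v² = 3*v²)
C(0)*(27 + Q(7))² = (3*0²)*(27 + (-6 + 7)/(-1 + 7))² = (3*0)*(27 + 1/6)² = 0*(27 + (⅙)*1)² = 0*(27 + ⅙)² = 0*(163/6)² = 0*(26569/36) = 0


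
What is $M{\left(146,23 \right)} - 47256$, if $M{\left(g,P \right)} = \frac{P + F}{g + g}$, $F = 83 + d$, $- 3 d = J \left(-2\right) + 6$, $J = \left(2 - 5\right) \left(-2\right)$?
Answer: $- \frac{3449661}{73} \approx -47256.0$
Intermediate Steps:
$J = 6$ ($J = \left(-3\right) \left(-2\right) = 6$)
$d = 2$ ($d = - \frac{6 \left(-2\right) + 6}{3} = - \frac{-12 + 6}{3} = \left(- \frac{1}{3}\right) \left(-6\right) = 2$)
$F = 85$ ($F = 83 + 2 = 85$)
$M{\left(g,P \right)} = \frac{85 + P}{2 g}$ ($M{\left(g,P \right)} = \frac{P + 85}{g + g} = \frac{85 + P}{2 g}$)
$M{\left(146,23 \right)} - 47256 = \frac{85 + 23}{2 \cdot 146} - 47256 = \frac{1}{2} \cdot \frac{1}{146} \cdot 108 - 47256 = \frac{27}{73} - 47256 = - \frac{3449661}{73}$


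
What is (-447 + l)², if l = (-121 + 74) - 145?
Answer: 408321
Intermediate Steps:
l = -192 (l = -47 - 145 = -192)
(-447 + l)² = (-447 - 192)² = (-639)² = 408321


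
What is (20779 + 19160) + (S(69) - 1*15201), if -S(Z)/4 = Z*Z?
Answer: 5694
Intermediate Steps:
S(Z) = -4*Z**2 (S(Z) = -4*Z*Z = -4*Z**2)
(20779 + 19160) + (S(69) - 1*15201) = (20779 + 19160) + (-4*69**2 - 1*15201) = 39939 + (-4*4761 - 15201) = 39939 + (-19044 - 15201) = 39939 - 34245 = 5694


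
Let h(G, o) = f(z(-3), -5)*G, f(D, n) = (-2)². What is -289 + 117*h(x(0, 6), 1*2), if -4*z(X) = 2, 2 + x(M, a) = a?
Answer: 1583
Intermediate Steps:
x(M, a) = -2 + a
z(X) = -½ (z(X) = -¼*2 = -½)
f(D, n) = 4
h(G, o) = 4*G
-289 + 117*h(x(0, 6), 1*2) = -289 + 117*(4*(-2 + 6)) = -289 + 117*(4*4) = -289 + 117*16 = -289 + 1872 = 1583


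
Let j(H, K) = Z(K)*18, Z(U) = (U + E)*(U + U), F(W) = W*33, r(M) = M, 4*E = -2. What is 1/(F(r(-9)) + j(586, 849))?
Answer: 1/25933257 ≈ 3.8561e-8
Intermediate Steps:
E = -½ (E = (¼)*(-2) = -½ ≈ -0.50000)
F(W) = 33*W
Z(U) = 2*U*(-½ + U) (Z(U) = (U - ½)*(U + U) = (-½ + U)*(2*U) = 2*U*(-½ + U))
j(H, K) = 18*K*(-1 + 2*K) (j(H, K) = (K*(-1 + 2*K))*18 = 18*K*(-1 + 2*K))
1/(F(r(-9)) + j(586, 849)) = 1/(33*(-9) + 18*849*(-1 + 2*849)) = 1/(-297 + 18*849*(-1 + 1698)) = 1/(-297 + 18*849*1697) = 1/(-297 + 25933554) = 1/25933257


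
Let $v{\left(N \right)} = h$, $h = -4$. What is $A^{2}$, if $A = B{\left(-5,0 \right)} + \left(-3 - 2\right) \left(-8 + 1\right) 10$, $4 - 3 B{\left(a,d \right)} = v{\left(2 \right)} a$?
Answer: $\frac{1069156}{9} \approx 1.188 \cdot 10^{5}$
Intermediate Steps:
$v{\left(N \right)} = -4$
$B{\left(a,d \right)} = \frac{4}{3} + \frac{4 a}{3}$ ($B{\left(a,d \right)} = \frac{4}{3} - \frac{\left(-4\right) a}{3} = \frac{4}{3} + \frac{4 a}{3}$)
$A = \frac{1034}{3}$ ($A = \left(\frac{4}{3} + \frac{4}{3} \left(-5\right)\right) + \left(-3 - 2\right) \left(-8 + 1\right) 10 = \left(\frac{4}{3} - \frac{20}{3}\right) + \left(-5\right) \left(-7\right) 10 = - \frac{16}{3} + 35 \cdot 10 = - \frac{16}{3} + 350 = \frac{1034}{3} \approx 344.67$)
$A^{2} = \left(\frac{1034}{3}\right)^{2} = \frac{1069156}{9}$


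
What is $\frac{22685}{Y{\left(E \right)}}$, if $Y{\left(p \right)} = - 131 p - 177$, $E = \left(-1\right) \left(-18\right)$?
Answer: $- \frac{349}{39} \approx -8.9487$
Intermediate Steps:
$E = 18$
$Y{\left(p \right)} = -177 - 131 p$
$\frac{22685}{Y{\left(E \right)}} = \frac{22685}{-177 - 2358} = \frac{22685}{-2535} = 22685 \left(- \frac{1}{2535}\right) = - \frac{349}{39}$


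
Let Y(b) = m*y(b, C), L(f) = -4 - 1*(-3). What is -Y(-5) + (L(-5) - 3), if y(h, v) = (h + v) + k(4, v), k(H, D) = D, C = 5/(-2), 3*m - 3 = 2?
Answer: 38/3 ≈ 12.667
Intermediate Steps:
m = 5/3 (m = 1 + (⅓)*2 = 1 + ⅔ = 5/3 ≈ 1.6667)
C = -5/2 (C = 5*(-½) = -5/2 ≈ -2.5000)
y(h, v) = h + 2*v (y(h, v) = (h + v) + v = h + 2*v)
L(f) = -1 (L(f) = -4 + 3 = -1)
Y(b) = -25/3 + 5*b/3 (Y(b) = 5*(b + 2*(-5/2))/3 = 5*(b - 5)/3 = 5*(-5 + b)/3 = -25/3 + 5*b/3)
-Y(-5) + (L(-5) - 3) = -(-25/3 + (5/3)*(-5)) + (-1 - 3) = -(-25/3 - 25/3) - 4 = -1*(-50/3) - 4 = 50/3 - 4 = 38/3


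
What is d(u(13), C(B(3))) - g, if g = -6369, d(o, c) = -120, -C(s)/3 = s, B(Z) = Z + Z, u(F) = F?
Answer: 6249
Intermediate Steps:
B(Z) = 2*Z
C(s) = -3*s
d(u(13), C(B(3))) - g = -120 - 1*(-6369) = -120 + 6369 = 6249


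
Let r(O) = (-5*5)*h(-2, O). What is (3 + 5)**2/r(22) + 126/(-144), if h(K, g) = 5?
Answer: -1387/1000 ≈ -1.3870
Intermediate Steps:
r(O) = -125 (r(O) = -5*5*5 = -25*5 = -125)
(3 + 5)**2/r(22) + 126/(-144) = (3 + 5)**2/(-125) + 126/(-144) = 8**2*(-1/125) + 126*(-1/144) = 64*(-1/125) - 7/8 = -64/125 - 7/8 = -1387/1000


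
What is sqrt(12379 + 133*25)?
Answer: 2*sqrt(3926) ≈ 125.32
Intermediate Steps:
sqrt(12379 + 133*25) = sqrt(12379 + 3325) = sqrt(15704) = 2*sqrt(3926)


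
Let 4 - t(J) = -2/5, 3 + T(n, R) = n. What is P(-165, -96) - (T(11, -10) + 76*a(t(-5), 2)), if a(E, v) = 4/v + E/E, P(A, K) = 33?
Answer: -203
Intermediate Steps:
T(n, R) = -3 + n
t(J) = 22/5 (t(J) = 4 - (-2)/5 = 4 - 1*(-⅖) = 4 + ⅖ = 22/5)
a(E, v) = 1 + 4/v (a(E, v) = 4/v + 1 = 1 + 4/v)
P(-165, -96) - (T(11, -10) + 76*a(t(-5), 2)) = 33 - ((-3 + 11) + 76*((4 + 2)/2)) = 33 - (8 + 76*((½)*6)) = 33 - (8 + 76*3) = 33 - (8 + 228) = 33 - 1*236 = 33 - 236 = -203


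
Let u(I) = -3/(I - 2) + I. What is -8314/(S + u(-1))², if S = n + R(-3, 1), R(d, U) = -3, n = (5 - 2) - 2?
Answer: -4157/2 ≈ -2078.5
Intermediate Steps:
n = 1 (n = 3 - 2 = 1)
u(I) = I - 3/(-2 + I) (u(I) = -3/(-2 + I) + I = I - 3/(-2 + I))
S = -2 (S = 1 - 3 = -2)
-8314/(S + u(-1))² = -8314/(-2 + (-3 + (-1)² - 2*(-1))/(-2 - 1))² = -8314/(-2 + (-3 + 1 + 2)/(-3))² = -8314/(-2 - ⅓*0)² = -8314/(-2 + 0)² = -8314/((-2)²) = -8314/4 = -8314*¼ = -4157/2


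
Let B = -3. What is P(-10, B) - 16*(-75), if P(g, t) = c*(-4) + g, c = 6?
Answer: 1166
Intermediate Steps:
P(g, t) = -24 + g (P(g, t) = 6*(-4) + g = -24 + g)
P(-10, B) - 16*(-75) = (-24 - 10) - 16*(-75) = -34 + 1200 = 1166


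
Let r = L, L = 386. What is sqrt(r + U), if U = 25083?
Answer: sqrt(25469) ≈ 159.59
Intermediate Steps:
r = 386
sqrt(r + U) = sqrt(386 + 25083) = sqrt(25469)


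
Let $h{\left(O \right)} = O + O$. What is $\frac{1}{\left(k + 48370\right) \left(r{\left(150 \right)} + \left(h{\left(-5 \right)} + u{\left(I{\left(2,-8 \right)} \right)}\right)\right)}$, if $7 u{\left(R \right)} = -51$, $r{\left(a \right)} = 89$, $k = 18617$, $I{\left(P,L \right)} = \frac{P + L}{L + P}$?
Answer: $\frac{7}{33627474} \approx 2.0816 \cdot 10^{-7}$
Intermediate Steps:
$I{\left(P,L \right)} = 1$ ($I{\left(P,L \right)} = \frac{L + P}{L + P} = 1$)
$h{\left(O \right)} = 2 O$
$u{\left(R \right)} = - \frac{51}{7}$ ($u{\left(R \right)} = \frac{1}{7} \left(-51\right) = - \frac{51}{7}$)
$\frac{1}{\left(k + 48370\right) \left(r{\left(150 \right)} + \left(h{\left(-5 \right)} + u{\left(I{\left(2,-8 \right)} \right)}\right)\right)} = \frac{1}{\left(18617 + 48370\right) \left(89 + \left(2 \left(-5\right) - \frac{51}{7}\right)\right)} = \frac{1}{66987 \left(89 - \frac{121}{7}\right)} = \frac{1}{66987 \cdot \frac{502}{7}} = \frac{1}{\frac{33627474}{7}} = \frac{7}{33627474}$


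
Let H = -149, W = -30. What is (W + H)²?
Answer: 32041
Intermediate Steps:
(W + H)² = (-30 - 149)² = (-179)² = 32041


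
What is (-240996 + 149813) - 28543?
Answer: -119726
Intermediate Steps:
(-240996 + 149813) - 28543 = -91183 - 28543 = -119726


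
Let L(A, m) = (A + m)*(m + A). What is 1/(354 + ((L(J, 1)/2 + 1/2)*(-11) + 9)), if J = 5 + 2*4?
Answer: -2/1441 ≈ -0.0013879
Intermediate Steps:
J = 13 (J = 5 + 8 = 13)
L(A, m) = (A + m)² (L(A, m) = (A + m)*(A + m) = (A + m)²)
1/(354 + ((L(J, 1)/2 + 1/2)*(-11) + 9)) = 1/(354 + (((13 + 1)²/2 + 1/2)*(-11) + 9)) = 1/(354 + ((14²*(½) + 1*(½))*(-11) + 9)) = 1/(354 + ((196*(½) + ½)*(-11) + 9)) = 1/(354 + ((98 + ½)*(-11) + 9)) = 1/(354 + ((197/2)*(-11) + 9)) = 1/(354 + (-2167/2 + 9)) = 1/(354 - 2149/2) = 1/(-1441/2) = -2/1441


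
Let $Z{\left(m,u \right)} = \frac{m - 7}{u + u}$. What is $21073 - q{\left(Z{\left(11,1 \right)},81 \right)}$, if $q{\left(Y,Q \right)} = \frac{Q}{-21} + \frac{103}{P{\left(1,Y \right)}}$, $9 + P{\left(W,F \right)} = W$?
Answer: $\frac{1181025}{56} \approx 21090.0$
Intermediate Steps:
$P{\left(W,F \right)} = -9 + W$
$Z{\left(m,u \right)} = \frac{-7 + m}{2 u}$
$q{\left(Y,Q \right)} = - \frac{103}{8} - \frac{Q}{21}$ ($q{\left(Y,Q \right)} = \frac{Q}{-21} + \frac{103}{-9 + 1} = Q \left(- \frac{1}{21}\right) + \frac{103}{-8} = - \frac{Q}{21} + 103 \left(- \frac{1}{8}\right) = - \frac{Q}{21} - \frac{103}{8} = - \frac{103}{8} - \frac{Q}{21}$)
$21073 - q{\left(Z{\left(11,1 \right)},81 \right)} = 21073 - \left(- \frac{103}{8} - \frac{27}{7}\right) = 21073 - - \frac{937}{56} = 21073 + \frac{937}{56} = \frac{1181025}{56}$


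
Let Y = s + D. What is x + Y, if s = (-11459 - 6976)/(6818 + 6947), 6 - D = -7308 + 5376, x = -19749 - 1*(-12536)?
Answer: -14525762/2753 ≈ -5276.3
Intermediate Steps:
x = -7213 (x = -19749 + 12536 = -7213)
D = 1938 (D = 6 - (-7308 + 5376) = 6 - 1*(-1932) = 6 + 1932 = 1938)
s = -3687/2753 (s = -18435/13765 = -18435*1/13765 = -3687/2753 ≈ -1.3393)
Y = 5331627/2753 (Y = -3687/2753 + 1938 = 5331627/2753 ≈ 1936.7)
x + Y = -7213 + 5331627/2753 = -14525762/2753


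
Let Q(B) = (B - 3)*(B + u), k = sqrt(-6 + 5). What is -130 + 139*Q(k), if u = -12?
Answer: 4735 - 2085*I ≈ 4735.0 - 2085.0*I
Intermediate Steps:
k = I (k = sqrt(-1) = I ≈ 1.0*I)
Q(B) = (-12 + B)*(-3 + B) (Q(B) = (B - 3)*(B - 12) = (-3 + B)*(-12 + B) = (-12 + B)*(-3 + B))
-130 + 139*Q(k) = -130 + 139*(36 + I**2 - 15*I) = -130 + 139*(36 - 1 - 15*I) = -130 + 139*(35 - 15*I) = -130 + (4865 - 2085*I) = 4735 - 2085*I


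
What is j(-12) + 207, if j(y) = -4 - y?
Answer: 215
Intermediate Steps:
j(-12) + 207 = (-4 - 1*(-12)) + 207 = (-4 + 12) + 207 = 8 + 207 = 215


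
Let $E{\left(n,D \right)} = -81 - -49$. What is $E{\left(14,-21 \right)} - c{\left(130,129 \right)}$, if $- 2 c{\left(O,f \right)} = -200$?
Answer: $-132$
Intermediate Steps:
$E{\left(n,D \right)} = -32$ ($E{\left(n,D \right)} = -81 + 49 = -32$)
$c{\left(O,f \right)} = 100$ ($c{\left(O,f \right)} = \left(- \frac{1}{2}\right) \left(-200\right) = 100$)
$E{\left(14,-21 \right)} - c{\left(130,129 \right)} = -32 - 100 = -132$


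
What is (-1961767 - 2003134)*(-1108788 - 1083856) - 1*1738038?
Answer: 8693614650206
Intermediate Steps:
(-1961767 - 2003134)*(-1108788 - 1083856) - 1*1738038 = -3964901*(-2192644) - 1738038 = 8693616388244 - 1738038 = 8693614650206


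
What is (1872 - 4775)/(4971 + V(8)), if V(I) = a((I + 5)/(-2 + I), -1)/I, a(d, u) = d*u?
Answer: -139344/238595 ≈ -0.58402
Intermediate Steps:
V(I) = -(5 + I)/(I*(-2 + I)) (V(I) = (((I + 5)/(-2 + I))*(-1))/I = (((5 + I)/(-2 + I))*(-1))/I = (-(5 + I)/(-2 + I))/I = -(5 + I)/(I*(-2 + I)))
(1872 - 4775)/(4971 + V(8)) = (1872 - 4775)/(4971 + (-5 - 1*8)/(8*(-2 + 8))) = -2903/(4971 + (⅛)*(-5 - 8)/6) = -2903/(4971 + (⅛)*(⅙)*(-13)) = -2903/(4971 - 13/48) = -2903/238595/48 = -2903*48/238595 = -139344/238595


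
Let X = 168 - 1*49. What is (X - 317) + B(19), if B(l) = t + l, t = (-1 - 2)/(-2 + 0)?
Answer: -355/2 ≈ -177.50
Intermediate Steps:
t = 3/2 (t = -3/(-2) = -3*(-1/2) = 3/2 ≈ 1.5000)
X = 119 (X = 168 - 49 = 119)
B(l) = 3/2 + l
(X - 317) + B(19) = (119 - 317) + (3/2 + 19) = -198 + 41/2 = -355/2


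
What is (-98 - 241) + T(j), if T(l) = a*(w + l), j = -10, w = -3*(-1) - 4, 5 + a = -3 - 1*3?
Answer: -218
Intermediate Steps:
a = -11 (a = -5 + (-3 - 1*3) = -5 + (-3 - 3) = -5 - 6 = -11)
w = -1 (w = 3 - 4 = -1)
T(l) = 11 - 11*l (T(l) = -11*(-1 + l) = 11 - 11*l)
(-98 - 241) + T(j) = (-98 - 241) + (11 - 11*(-10)) = -339 + (11 + 110) = -339 + 121 = -218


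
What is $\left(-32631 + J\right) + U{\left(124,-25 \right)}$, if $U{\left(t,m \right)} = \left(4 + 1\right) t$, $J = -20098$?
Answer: $-52109$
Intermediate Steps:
$U{\left(t,m \right)} = 5 t$
$\left(-32631 + J\right) + U{\left(124,-25 \right)} = \left(-32631 - 20098\right) + 5 \cdot 124 = -52729 + 620 = -52109$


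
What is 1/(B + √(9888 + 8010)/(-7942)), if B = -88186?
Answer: -146378001308/12908490423346817 + 209*√17898/12908490423346817 ≈ -1.1340e-5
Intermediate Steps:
1/(B + √(9888 + 8010)/(-7942)) = 1/(-88186 + √(9888 + 8010)/(-7942)) = 1/(-88186 + √17898*(-1/7942)) = 1/(-88186 - √17898/7942)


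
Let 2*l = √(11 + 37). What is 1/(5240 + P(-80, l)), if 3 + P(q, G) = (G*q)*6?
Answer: 5237/24661369 + 960*√3/24661369 ≈ 0.00027978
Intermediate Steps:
l = 2*√3 (l = √(11 + 37)/2 = √48/2 = (4*√3)/2 = 2*√3 ≈ 3.4641)
P(q, G) = -3 + 6*G*q (P(q, G) = -3 + (G*q)*6 = -3 + 6*G*q)
1/(5240 + P(-80, l)) = 1/(5240 + (-3 + 6*(2*√3)*(-80))) = 1/(5240 + (-3 - 960*√3)) = 1/(5237 - 960*√3)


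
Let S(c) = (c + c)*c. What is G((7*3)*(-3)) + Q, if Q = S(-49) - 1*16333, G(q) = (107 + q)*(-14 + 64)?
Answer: -9331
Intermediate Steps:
S(c) = 2*c² (S(c) = (2*c)*c = 2*c²)
G(q) = 5350 + 50*q (G(q) = (107 + q)*50 = 5350 + 50*q)
Q = -11531 (Q = 2*(-49)² - 1*16333 = 2*2401 - 16333 = 4802 - 16333 = -11531)
G((7*3)*(-3)) + Q = (5350 + 50*((7*3)*(-3))) - 11531 = (5350 + 50*(21*(-3))) - 11531 = (5350 + 50*(-63)) - 11531 = (5350 - 3150) - 11531 = 2200 - 11531 = -9331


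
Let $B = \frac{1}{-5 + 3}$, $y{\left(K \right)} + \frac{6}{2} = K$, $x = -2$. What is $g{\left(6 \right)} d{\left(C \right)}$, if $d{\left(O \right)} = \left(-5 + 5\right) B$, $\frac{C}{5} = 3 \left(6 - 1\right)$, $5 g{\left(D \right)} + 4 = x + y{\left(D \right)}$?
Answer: $0$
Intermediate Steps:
$y{\left(K \right)} = -3 + K$
$B = - \frac{1}{2}$ ($B = \frac{1}{-2} = - \frac{1}{2} \approx -0.5$)
$g{\left(D \right)} = - \frac{9}{5} + \frac{D}{5}$ ($g{\left(D \right)} = - \frac{4}{5} + \frac{-2 + \left(-3 + D\right)}{5} = - \frac{4}{5} + \frac{-5 + D}{5} = - \frac{4}{5} + \left(-1 + \frac{D}{5}\right) = - \frac{9}{5} + \frac{D}{5}$)
$C = 75$ ($C = 5 \cdot 3 \left(6 - 1\right) = 5 \cdot 3 \cdot 5 = 5 \cdot 15 = 75$)
$d{\left(O \right)} = 0$ ($d{\left(O \right)} = \left(-5 + 5\right) \left(- \frac{1}{2}\right) = 0 \left(- \frac{1}{2}\right) = 0$)
$g{\left(6 \right)} d{\left(C \right)} = \left(- \frac{9}{5} + \frac{1}{5} \cdot 6\right) 0 = \left(- \frac{9}{5} + \frac{6}{5}\right) 0 = \left(- \frac{3}{5}\right) 0 = 0$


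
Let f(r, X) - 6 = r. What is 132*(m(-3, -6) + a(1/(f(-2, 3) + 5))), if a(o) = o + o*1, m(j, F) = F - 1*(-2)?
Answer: -1496/3 ≈ -498.67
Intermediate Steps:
m(j, F) = 2 + F (m(j, F) = F + 2 = 2 + F)
f(r, X) = 6 + r
a(o) = 2*o (a(o) = o + o = 2*o)
132*(m(-3, -6) + a(1/(f(-2, 3) + 5))) = 132*((2 - 6) + 2/((6 - 2) + 5)) = 132*(-4 + 2/(4 + 5)) = 132*(-4 + 2/9) = 132*(-34/9) = -1496/3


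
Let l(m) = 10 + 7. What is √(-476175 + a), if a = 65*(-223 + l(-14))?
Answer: I*√489565 ≈ 699.69*I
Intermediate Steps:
l(m) = 17
a = -13390 (a = 65*(-223 + 17) = 65*(-206) = -13390)
√(-476175 + a) = √(-476175 - 13390) = √(-489565) = I*√489565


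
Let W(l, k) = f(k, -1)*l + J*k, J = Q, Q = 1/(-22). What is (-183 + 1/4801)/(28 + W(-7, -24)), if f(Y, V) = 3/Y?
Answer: -77315216/12660237 ≈ -6.1069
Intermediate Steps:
Q = -1/22 ≈ -0.045455
J = -1/22 ≈ -0.045455
W(l, k) = -k/22 + 3*l/k (W(l, k) = (3/k)*l - k/22 = 3*l/k - k/22 = -k/22 + 3*l/k)
(-183 + 1/4801)/(28 + W(-7, -24)) = (-183 + 1/4801)/(28 + (-1/22*(-24) + 3*(-7)/(-24))) = (-183 + 1/4801)/(28 + (12/11 + 3*(-7)*(-1/24))) = -878582/(4801*(28 + (12/11 + 7/8))) = -878582/(4801*(28 + 173/88)) = -878582/(4801*2637/88) = -878582/4801*88/2637 = -77315216/12660237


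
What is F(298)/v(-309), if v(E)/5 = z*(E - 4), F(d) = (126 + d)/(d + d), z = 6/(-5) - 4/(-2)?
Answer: -53/93274 ≈ -0.00056822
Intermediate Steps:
z = ⅘ (z = 6*(-⅕) - 4*(-½) = -6/5 + 2 = ⅘ ≈ 0.80000)
F(d) = (126 + d)/(2*d) (F(d) = (126 + d)/((2*d)) = (126 + d)*(1/(2*d)) = (126 + d)/(2*d))
v(E) = -16 + 4*E (v(E) = 5*(4*(E - 4)/5) = 5*(4*(-4 + E)/5) = 5*(-16/5 + 4*E/5) = -16 + 4*E)
F(298)/v(-309) = ((½)*(126 + 298)/298)/(-16 + 4*(-309)) = ((½)*(1/298)*424)/(-16 - 1236) = (106/149)/(-1252) = (106/149)*(-1/1252) = -53/93274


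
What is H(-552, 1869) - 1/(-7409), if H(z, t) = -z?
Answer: 4089769/7409 ≈ 552.00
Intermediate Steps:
H(-552, 1869) - 1/(-7409) = -1*(-552) - 1/(-7409) = 552 - 1*(-1/7409) = 552 + 1/7409 = 4089769/7409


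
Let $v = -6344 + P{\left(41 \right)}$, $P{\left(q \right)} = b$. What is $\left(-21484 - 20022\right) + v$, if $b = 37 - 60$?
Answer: $-47873$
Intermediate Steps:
$b = -23$
$P{\left(q \right)} = -23$
$v = -6367$ ($v = -6344 - 23 = -6367$)
$\left(-21484 - 20022\right) + v = \left(-21484 - 20022\right) - 6367 = -41506 - 6367 = -47873$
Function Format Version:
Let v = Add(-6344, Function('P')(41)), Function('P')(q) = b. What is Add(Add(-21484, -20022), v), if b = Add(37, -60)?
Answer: -47873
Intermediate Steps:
b = -23
Function('P')(q) = -23
v = -6367 (v = Add(-6344, -23) = -6367)
Add(Add(-21484, -20022), v) = Add(Add(-21484, -20022), -6367) = Add(-41506, -6367) = -47873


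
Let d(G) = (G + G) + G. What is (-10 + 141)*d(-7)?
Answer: -2751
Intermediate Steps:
d(G) = 3*G (d(G) = 2*G + G = 3*G)
(-10 + 141)*d(-7) = (-10 + 141)*(3*(-7)) = 131*(-21) = -2751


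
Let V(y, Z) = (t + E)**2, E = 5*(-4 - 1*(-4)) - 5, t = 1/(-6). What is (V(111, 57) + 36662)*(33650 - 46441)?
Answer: -16894263263/36 ≈ -4.6928e+8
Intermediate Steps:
t = -1/6 ≈ -0.16667
E = -5 (E = 5*(-4 + 4) - 5 = 5*0 - 5 = 0 - 5 = -5)
V(y, Z) = 961/36 (V(y, Z) = (-1/6 - 5)**2 = (-31/6)**2 = 961/36)
(V(111, 57) + 36662)*(33650 - 46441) = (961/36 + 36662)*(33650 - 46441) = (1320793/36)*(-12791) = -16894263263/36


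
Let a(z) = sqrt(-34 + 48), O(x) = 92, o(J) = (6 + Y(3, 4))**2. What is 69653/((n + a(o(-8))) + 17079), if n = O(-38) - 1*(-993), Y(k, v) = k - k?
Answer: 632588546/164965441 - 69653*sqrt(14)/329930882 ≈ 3.8339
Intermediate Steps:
Y(k, v) = 0
o(J) = 36 (o(J) = (6 + 0)**2 = 6**2 = 36)
a(z) = sqrt(14)
n = 1085 (n = 92 - 1*(-993) = 92 + 993 = 1085)
69653/((n + a(o(-8))) + 17079) = 69653/((1085 + sqrt(14)) + 17079) = 69653/(18164 + sqrt(14))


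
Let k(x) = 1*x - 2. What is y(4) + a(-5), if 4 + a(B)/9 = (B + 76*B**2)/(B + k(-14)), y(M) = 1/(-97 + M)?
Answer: -552148/651 ≈ -848.15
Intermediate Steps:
k(x) = -2 + x (k(x) = x - 2 = -2 + x)
a(B) = -36 + 9*(B + 76*B**2)/(-16 + B) (a(B) = -36 + 9*((B + 76*B**2)/(B + (-2 - 14))) = -36 + 9*((B + 76*B**2)/(B - 16)) = -36 + 9*((B + 76*B**2)/(-16 + B)) = -36 + 9*(B + 76*B**2)/(-16 + B))
y(4) + a(-5) = 1/(-97 + 4) + 9*(64 - 3*(-5) + 76*(-5)**2)/(-16 - 5) = 1/(-93) + 9*(64 + 15 + 76*25)/(-21) = -1/93 + 9*(-1/21)*(64 + 15 + 1900) = -1/93 + 9*(-1/21)*1979 = -1/93 - 5937/7 = -552148/651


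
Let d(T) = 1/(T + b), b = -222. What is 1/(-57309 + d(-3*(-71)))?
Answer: -9/515782 ≈ -1.7449e-5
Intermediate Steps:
d(T) = 1/(-222 + T) (d(T) = 1/(T - 222) = 1/(-222 + T))
1/(-57309 + d(-3*(-71))) = 1/(-57309 + 1/(-222 - 3*(-71))) = 1/(-57309 + 1/(-222 + 213)) = 1/(-57309 + 1/(-9)) = 1/(-57309 - 1/9) = 1/(-515782/9) = -9/515782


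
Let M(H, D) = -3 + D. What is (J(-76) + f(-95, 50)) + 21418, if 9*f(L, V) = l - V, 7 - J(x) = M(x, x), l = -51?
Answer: 193435/9 ≈ 21493.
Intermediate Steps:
J(x) = 10 - x (J(x) = 7 - (-3 + x) = 7 + (3 - x) = 10 - x)
f(L, V) = -17/3 - V/9 (f(L, V) = (-51 - V)/9 = -17/3 - V/9)
(J(-76) + f(-95, 50)) + 21418 = ((10 - 1*(-76)) + (-17/3 - ⅑*50)) + 21418 = ((10 + 76) + (-17/3 - 50/9)) + 21418 = (86 - 101/9) + 21418 = 673/9 + 21418 = 193435/9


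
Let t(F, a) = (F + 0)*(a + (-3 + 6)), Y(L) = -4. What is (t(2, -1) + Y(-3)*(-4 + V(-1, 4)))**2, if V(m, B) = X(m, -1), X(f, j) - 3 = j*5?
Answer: 784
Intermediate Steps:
X(f, j) = 3 + 5*j (X(f, j) = 3 + j*5 = 3 + 5*j)
V(m, B) = -2 (V(m, B) = 3 + 5*(-1) = 3 - 5 = -2)
t(F, a) = F*(3 + a) (t(F, a) = F*(a + 3) = F*(3 + a))
(t(2, -1) + Y(-3)*(-4 + V(-1, 4)))**2 = (2*(3 - 1) - 4*(-4 - 2))**2 = (2*2 - 4*(-6))**2 = (4 + 24)**2 = 28**2 = 784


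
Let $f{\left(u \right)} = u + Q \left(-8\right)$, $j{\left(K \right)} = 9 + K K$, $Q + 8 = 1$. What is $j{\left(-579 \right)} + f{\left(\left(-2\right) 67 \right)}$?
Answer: $335172$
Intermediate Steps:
$Q = -7$ ($Q = -8 + 1 = -7$)
$j{\left(K \right)} = 9 + K^{2}$
$f{\left(u \right)} = 56 + u$ ($f{\left(u \right)} = u - -56 = u + 56 = 56 + u$)
$j{\left(-579 \right)} + f{\left(\left(-2\right) 67 \right)} = \left(9 + \left(-579\right)^{2}\right) + \left(56 - 134\right) = \left(9 + 335241\right) + \left(56 - 134\right) = 335250 - 78 = 335172$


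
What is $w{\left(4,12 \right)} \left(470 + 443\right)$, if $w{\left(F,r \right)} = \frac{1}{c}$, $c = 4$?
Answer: $\frac{913}{4} \approx 228.25$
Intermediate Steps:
$w{\left(F,r \right)} = \frac{1}{4}$
$w{\left(4,12 \right)} \left(470 + 443\right) = \frac{470 + 443}{4} = \frac{1}{4} \cdot 913 = \frac{913}{4}$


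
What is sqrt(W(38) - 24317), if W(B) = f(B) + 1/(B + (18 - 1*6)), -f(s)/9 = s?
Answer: I*sqrt(2465898)/10 ≈ 157.03*I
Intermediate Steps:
f(s) = -9*s
W(B) = 1/(12 + B) - 9*B (W(B) = -9*B + 1/(B + (18 - 1*6)) = -9*B + 1/(B + (18 - 6)) = -9*B + 1/(B + 12) = -9*B + 1/(12 + B) = 1/(12 + B) - 9*B)
sqrt(W(38) - 24317) = sqrt((1 - 108*38 - 9*38**2)/(12 + 38) - 24317) = sqrt((1 - 4104 - 9*1444)/50 - 24317) = sqrt((1 - 4104 - 12996)/50 - 24317) = sqrt((1/50)*(-17099) - 24317) = sqrt(-17099/50 - 24317) = sqrt(-1232949/50) = I*sqrt(2465898)/10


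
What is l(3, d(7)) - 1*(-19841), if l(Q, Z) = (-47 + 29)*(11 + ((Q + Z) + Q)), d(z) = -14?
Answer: 19787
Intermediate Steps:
l(Q, Z) = -198 - 36*Q - 18*Z (l(Q, Z) = -18*(11 + (Z + 2*Q)) = -18*(11 + Z + 2*Q) = -198 - 36*Q - 18*Z)
l(3, d(7)) - 1*(-19841) = (-198 - 36*3 - 18*(-14)) - 1*(-19841) = (-198 - 108 + 252) + 19841 = -54 + 19841 = 19787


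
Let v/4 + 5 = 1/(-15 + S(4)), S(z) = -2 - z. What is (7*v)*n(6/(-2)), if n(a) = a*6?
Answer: 2544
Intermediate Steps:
n(a) = 6*a
v = -424/21 (v = -20 + 4/(-15 + (-2 - 1*4)) = -20 + 4/(-15 + (-2 - 4)) = -20 + 4/(-15 - 6) = -20 + 4/(-21) = -20 + 4*(-1/21) = -20 - 4/21 = -424/21 ≈ -20.190)
(7*v)*n(6/(-2)) = (7*(-424/21))*(6*(6/(-2))) = -848*6*(-½) = -848*(-3) = -424/3*(-18) = 2544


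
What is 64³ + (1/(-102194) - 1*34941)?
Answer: 23218783381/102194 ≈ 2.2720e+5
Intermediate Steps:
64³ + (1/(-102194) - 1*34941) = 262144 + (-1/102194 - 34941) = 262144 - 3570760555/102194 = 23218783381/102194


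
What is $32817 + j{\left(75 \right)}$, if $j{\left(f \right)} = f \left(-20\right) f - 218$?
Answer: $-79901$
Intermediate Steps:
$j{\left(f \right)} = -218 - 20 f^{2}$ ($j{\left(f \right)} = - 20 f f - 218 = - 20 f^{2} - 218 = -218 - 20 f^{2}$)
$32817 + j{\left(75 \right)} = 32817 - \left(218 + 20 \cdot 75^{2}\right) = 32817 - 112718 = -79901$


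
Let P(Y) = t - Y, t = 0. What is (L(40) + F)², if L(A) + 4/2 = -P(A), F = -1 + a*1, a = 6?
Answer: 1849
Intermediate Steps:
P(Y) = -Y (P(Y) = 0 - Y = -Y)
F = 5 (F = -1 + 6*1 = -1 + 6 = 5)
L(A) = -2 + A (L(A) = -2 - (-1)*A = -2 + A)
(L(40) + F)² = ((-2 + 40) + 5)² = (38 + 5)² = 43² = 1849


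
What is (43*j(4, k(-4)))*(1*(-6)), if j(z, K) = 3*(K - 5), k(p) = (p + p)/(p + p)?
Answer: 3096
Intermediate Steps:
k(p) = 1 (k(p) = (2*p)/((2*p)) = (2*p)*(1/(2*p)) = 1)
j(z, K) = -15 + 3*K (j(z, K) = 3*(-5 + K) = -15 + 3*K)
(43*j(4, k(-4)))*(1*(-6)) = (43*(-15 + 3*1))*(1*(-6)) = (43*(-15 + 3))*(-6) = (43*(-12))*(-6) = -516*(-6) = 3096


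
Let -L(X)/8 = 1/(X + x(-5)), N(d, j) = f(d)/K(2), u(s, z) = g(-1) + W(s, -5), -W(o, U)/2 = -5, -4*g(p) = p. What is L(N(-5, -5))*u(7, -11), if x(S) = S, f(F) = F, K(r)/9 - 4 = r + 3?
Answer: 81/5 ≈ 16.200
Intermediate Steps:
K(r) = 63 + 9*r (K(r) = 36 + 9*(r + 3) = 36 + 9*(3 + r) = 36 + (27 + 9*r) = 63 + 9*r)
g(p) = -p/4
W(o, U) = 10 (W(o, U) = -2*(-5) = 10)
u(s, z) = 41/4 (u(s, z) = -¼*(-1) + 10 = ¼ + 10 = 41/4)
N(d, j) = d/81 (N(d, j) = d/(63 + 9*2) = d/(63 + 18) = d/81)
L(X) = -8/(-5 + X) (L(X) = -8/(X - 5) = -8/(-5 + X))
L(N(-5, -5))*u(7, -11) = -8/(-5 + (1/81)*(-5))*(41/4) = -8/(-5 - 5/81)*(41/4) = -8/(-410/81)*(41/4) = -8*(-81/410)*(41/4) = (324/205)*(41/4) = 81/5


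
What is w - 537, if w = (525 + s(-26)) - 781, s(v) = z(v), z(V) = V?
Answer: -819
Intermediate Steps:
s(v) = v
w = -282 (w = (525 - 26) - 781 = 499 - 781 = -282)
w - 537 = -282 - 537 = -819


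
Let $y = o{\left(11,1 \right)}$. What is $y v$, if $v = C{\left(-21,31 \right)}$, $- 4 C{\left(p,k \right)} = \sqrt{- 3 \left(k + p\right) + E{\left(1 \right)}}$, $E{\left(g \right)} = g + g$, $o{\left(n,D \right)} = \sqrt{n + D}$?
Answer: $- i \sqrt{21} \approx - 4.5826 i$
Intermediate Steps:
$o{\left(n,D \right)} = \sqrt{D + n}$
$E{\left(g \right)} = 2 g$
$C{\left(p,k \right)} = - \frac{\sqrt{2 - 3 k - 3 p}}{4}$ ($C{\left(p,k \right)} = - \frac{\sqrt{- 3 \left(k + p\right) + 2 \cdot 1}}{4} = - \frac{\sqrt{\left(- 3 k - 3 p\right) + 2}}{4} = - \frac{\sqrt{2 - 3 k - 3 p}}{4}$)
$v = - \frac{i \sqrt{7}}{2}$ ($v = - \frac{\sqrt{2 - 93 - -63}}{4} = - \frac{\sqrt{2 - 93 + 63}}{4} = - \frac{\sqrt{-28}}{4} = - \frac{2 i \sqrt{7}}{4} = - \frac{i \sqrt{7}}{2} \approx - 1.3229 i$)
$y = 2 \sqrt{3}$ ($y = \sqrt{1 + 11} = \sqrt{12} = 2 \sqrt{3} \approx 3.4641$)
$y v = 2 \sqrt{3} \left(- \frac{i \sqrt{7}}{2}\right) = - i \sqrt{21}$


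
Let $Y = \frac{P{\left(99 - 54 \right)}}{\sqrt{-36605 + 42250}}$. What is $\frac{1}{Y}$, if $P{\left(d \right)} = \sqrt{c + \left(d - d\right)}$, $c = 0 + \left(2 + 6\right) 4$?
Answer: $\frac{\sqrt{11290}}{8} \approx 13.282$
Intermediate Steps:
$c = 32$ ($c = 0 + 8 \cdot 4 = 0 + 32 = 32$)
$P{\left(d \right)} = 4 \sqrt{2}$ ($P{\left(d \right)} = \sqrt{32 + \left(d - d\right)} = \sqrt{32 + 0} = \sqrt{32} = 4 \sqrt{2}$)
$Y = \frac{4 \sqrt{11290}}{5645}$ ($Y = \frac{4 \sqrt{2}}{\sqrt{-36605 + 42250}} = \frac{4 \sqrt{2}}{\sqrt{5645}} = 4 \sqrt{2} \frac{\sqrt{5645}}{5645} = \frac{4 \sqrt{11290}}{5645} \approx 0.075291$)
$\frac{1}{Y} = \frac{1}{\frac{4}{5645} \sqrt{11290}} = \frac{\sqrt{11290}}{8}$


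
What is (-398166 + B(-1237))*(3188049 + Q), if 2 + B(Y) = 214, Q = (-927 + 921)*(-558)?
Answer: -1270029201738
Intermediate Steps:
Q = 3348 (Q = -6*(-558) = 3348)
B(Y) = 212 (B(Y) = -2 + 214 = 212)
(-398166 + B(-1237))*(3188049 + Q) = (-398166 + 212)*(3188049 + 3348) = -397954*3191397 = -1270029201738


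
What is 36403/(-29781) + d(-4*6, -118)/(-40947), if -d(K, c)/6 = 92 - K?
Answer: -489955355/406480869 ≈ -1.2054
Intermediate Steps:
d(K, c) = -552 + 6*K (d(K, c) = -6*(92 - K) = -552 + 6*K)
36403/(-29781) + d(-4*6, -118)/(-40947) = 36403/(-29781) + (-552 + 6*(-4*6))/(-40947) = 36403*(-1/29781) + (-552 + 6*(-24))*(-1/40947) = -36403/29781 + (-552 - 144)*(-1/40947) = -36403/29781 - 696*(-1/40947) = -36403/29781 + 232/13649 = -489955355/406480869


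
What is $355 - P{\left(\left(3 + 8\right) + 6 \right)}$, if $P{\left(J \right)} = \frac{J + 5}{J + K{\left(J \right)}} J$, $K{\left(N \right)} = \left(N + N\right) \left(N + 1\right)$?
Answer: $\frac{13113}{37} \approx 354.41$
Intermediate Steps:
$K{\left(N \right)} = 2 N \left(1 + N\right)$
$P{\left(J \right)} = \frac{J \left(5 + J\right)}{J + 2 J \left(1 + J\right)}$ ($P{\left(J \right)} = \frac{J + 5}{J + 2 J \left(1 + J\right)} J = \frac{5 + J}{J + 2 J \left(1 + J\right)} J = \frac{J \left(5 + J\right)}{J + 2 J \left(1 + J\right)}$)
$355 - P{\left(\left(3 + 8\right) + 6 \right)} = 355 - \frac{5 + \left(\left(3 + 8\right) + 6\right)}{3 + 2 \left(\left(3 + 8\right) + 6\right)} = 355 - \frac{5 + \left(11 + 6\right)}{3 + 2 \left(11 + 6\right)} = 355 - \frac{5 + 17}{3 + 2 \cdot 17} = 355 - \frac{1}{3 + 34} \cdot 22 = 355 - \frac{1}{37} \cdot 22 = 355 - \frac{22}{37} = \frac{13113}{37}$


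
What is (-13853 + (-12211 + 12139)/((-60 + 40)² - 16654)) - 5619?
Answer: -17583212/903 ≈ -19472.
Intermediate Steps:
(-13853 + (-12211 + 12139)/((-60 + 40)² - 16654)) - 5619 = (-13853 - 72/((-20)² - 16654)) - 5619 = (-13853 - 72/(400 - 16654)) - 5619 = (-13853 - 72/(-16254)) - 5619 = (-13853 - 72*(-1/16254)) - 5619 = (-13853 + 4/903) - 5619 = -12509255/903 - 5619 = -17583212/903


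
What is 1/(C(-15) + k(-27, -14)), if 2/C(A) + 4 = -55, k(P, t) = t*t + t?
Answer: 59/10736 ≈ 0.0054955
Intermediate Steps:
k(P, t) = t + t² (k(P, t) = t² + t = t + t²)
C(A) = -2/59 (C(A) = 2/(-4 - 55) = 2/(-59) = 2*(-1/59) = -2/59)
1/(C(-15) + k(-27, -14)) = 1/(-2/59 - 14*(1 - 14)) = 1/(-2/59 - 14*(-13)) = 1/(-2/59 + 182) = 1/(10736/59) = 59/10736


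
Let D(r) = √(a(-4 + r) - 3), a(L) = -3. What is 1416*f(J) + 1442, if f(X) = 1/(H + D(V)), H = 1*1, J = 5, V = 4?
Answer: 2*(-1429*I + 721*√6)/(√6 - I) ≈ 1644.3 - 495.5*I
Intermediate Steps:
D(r) = I*√6 (D(r) = √(-3 - 3) = √(-6) = I*√6)
H = 1
f(X) = 1/(1 + I*√6)
1416*f(J) + 1442 = 1416*(⅐ - I*√6/7) + 1442 = (1416/7 - 1416*I*√6/7) + 1442 = 11510/7 - 1416*I*√6/7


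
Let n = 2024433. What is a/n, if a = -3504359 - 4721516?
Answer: -8225875/2024433 ≈ -4.0633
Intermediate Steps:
a = -8225875
a/n = -8225875/2024433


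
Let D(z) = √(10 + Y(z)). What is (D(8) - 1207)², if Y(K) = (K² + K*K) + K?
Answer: (1207 - √146)² ≈ 1.4278e+6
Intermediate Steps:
Y(K) = K + 2*K² (Y(K) = (K² + K²) + K = 2*K² + K = K + 2*K²)
D(z) = √(10 + z*(1 + 2*z))
(D(8) - 1207)² = (√(10 + 8*(1 + 2*8)) - 1207)² = (√(10 + 8*(1 + 16)) - 1207)² = (√(10 + 8*17) - 1207)² = (√(10 + 136) - 1207)² = (√146 - 1207)² = (-1207 + √146)²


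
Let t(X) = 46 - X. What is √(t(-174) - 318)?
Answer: 7*I*√2 ≈ 9.8995*I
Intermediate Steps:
√(t(-174) - 318) = √((46 - 1*(-174)) - 318) = √((46 + 174) - 318) = √(220 - 318) = √(-98) = 7*I*√2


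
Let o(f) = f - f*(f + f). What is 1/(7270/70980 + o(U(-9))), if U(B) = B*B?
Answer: -7098/92564291 ≈ -7.6682e-5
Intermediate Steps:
U(B) = B²
o(f) = f - 2*f² (o(f) = f - f*2*f = f - 2*f²)
1/(7270/70980 + o(U(-9))) = 1/(7270/70980 + (-9)²*(1 - 2*(-9)²)) = 1/(7270*(1/70980) + 81*(1 - 2*81)) = 1/(727/7098 + 81*(1 - 162)) = 1/(727/7098 + 81*(-161)) = 1/(727/7098 - 13041) = 1/(-92564291/7098) = -7098/92564291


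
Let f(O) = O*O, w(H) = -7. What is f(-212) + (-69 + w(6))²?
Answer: 50720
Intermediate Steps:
f(O) = O²
f(-212) + (-69 + w(6))² = (-212)² + (-69 - 7)² = 44944 + (-76)² = 44944 + 5776 = 50720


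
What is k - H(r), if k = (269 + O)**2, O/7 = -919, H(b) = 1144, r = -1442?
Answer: 37993752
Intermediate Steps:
O = -6433 (O = 7*(-919) = -6433)
k = 37994896 (k = (269 - 6433)**2 = (-6164)**2 = 37994896)
k - H(r) = 37994896 - 1*1144 = 37994896 - 1144 = 37993752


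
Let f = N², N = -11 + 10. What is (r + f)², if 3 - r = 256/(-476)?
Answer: 291600/14161 ≈ 20.592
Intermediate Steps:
N = -1
r = 421/119 (r = 3 - 256/(-476) = 3 - 256*(-1)/476 = 3 - 1*(-64/119) = 3 + 64/119 = 421/119 ≈ 3.5378)
f = 1 (f = (-1)² = 1)
(r + f)² = (421/119 + 1)² = (540/119)² = 291600/14161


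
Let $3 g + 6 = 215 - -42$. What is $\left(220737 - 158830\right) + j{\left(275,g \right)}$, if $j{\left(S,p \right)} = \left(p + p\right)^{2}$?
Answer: $\frac{809167}{9} \approx 89908.0$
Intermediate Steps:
$g = \frac{251}{3}$ ($g = -2 + \frac{215 - -42}{3} = -2 + \frac{215 + 42}{3} = -2 + \frac{1}{3} \cdot 257 = -2 + \frac{257}{3} = \frac{251}{3} \approx 83.667$)
$j{\left(S,p \right)} = 4 p^{2}$ ($j{\left(S,p \right)} = \left(2 p\right)^{2} = 4 p^{2}$)
$\left(220737 - 158830\right) + j{\left(275,g \right)} = \left(220737 - 158830\right) + 4 \left(\frac{251}{3}\right)^{2} = \left(220737 - 158830\right) + 4 \cdot \frac{63001}{9} = 61907 + \frac{252004}{9} = \frac{809167}{9}$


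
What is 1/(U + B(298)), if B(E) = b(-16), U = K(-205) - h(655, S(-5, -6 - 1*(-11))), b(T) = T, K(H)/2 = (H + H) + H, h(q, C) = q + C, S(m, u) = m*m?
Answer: -1/1926 ≈ -0.00051921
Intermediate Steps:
S(m, u) = m²
h(q, C) = C + q
K(H) = 6*H (K(H) = 2*((H + H) + H) = 2*(2*H + H) = 2*(3*H) = 6*H)
U = -1910 (U = 6*(-205) - ((-5)² + 655) = -1230 - (25 + 655) = -1230 - 1*680 = -1230 - 680 = -1910)
B(E) = -16
1/(U + B(298)) = 1/(-1910 - 16) = 1/(-1926) = -1/1926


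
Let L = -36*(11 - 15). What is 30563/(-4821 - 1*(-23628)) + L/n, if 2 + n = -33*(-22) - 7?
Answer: 8207293/4494873 ≈ 1.8259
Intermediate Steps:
n = 717 (n = -2 + (-33*(-22) - 7) = -2 + (726 - 7) = -2 + 719 = 717)
L = 144 (L = -36*(-4) = 144)
30563/(-4821 - 1*(-23628)) + L/n = 30563/(-4821 - 1*(-23628)) + 144/717 = 30563/(-4821 + 23628) + 144*(1/717) = 30563/18807 + 48/239 = 8207293/4494873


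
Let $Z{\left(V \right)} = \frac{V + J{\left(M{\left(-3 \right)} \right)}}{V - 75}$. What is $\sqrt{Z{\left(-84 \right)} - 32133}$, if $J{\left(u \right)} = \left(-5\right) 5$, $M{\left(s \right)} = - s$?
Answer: $\frac{i \sqrt{812337042}}{159} \approx 179.25 i$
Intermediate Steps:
$J{\left(u \right)} = -25$
$Z{\left(V \right)} = \frac{-25 + V}{-75 + V}$ ($Z{\left(V \right)} = \frac{V - 25}{V - 75} = \frac{-25 + V}{-75 + V}$)
$\sqrt{Z{\left(-84 \right)} - 32133} = \sqrt{\frac{-25 - 84}{-75 - 84} - 32133} = \sqrt{\frac{1}{-159} \left(-109\right) - 32133} = \sqrt{\left(- \frac{1}{159}\right) \left(-109\right) - 32133} = \sqrt{\frac{109}{159} - 32133} = \sqrt{- \frac{5109038}{159}} = \frac{i \sqrt{812337042}}{159}$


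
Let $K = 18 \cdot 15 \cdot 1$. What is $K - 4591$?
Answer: $-4321$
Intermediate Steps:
$K = 270$ ($K = 270 \cdot 1 = 270$)
$K - 4591 = 270 - 4591 = -4321$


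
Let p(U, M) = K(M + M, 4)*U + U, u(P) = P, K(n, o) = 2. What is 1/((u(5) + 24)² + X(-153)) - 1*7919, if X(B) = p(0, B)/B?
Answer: -6659878/841 ≈ -7919.0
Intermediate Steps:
p(U, M) = 3*U (p(U, M) = 2*U + U = 3*U)
X(B) = 0 (X(B) = (3*0)/B = 0/B = 0)
1/((u(5) + 24)² + X(-153)) - 1*7919 = 1/((5 + 24)² + 0) - 1*7919 = 1/(29² + 0) - 7919 = 1/(841 + 0) - 7919 = 1/841 - 7919 = -6659878/841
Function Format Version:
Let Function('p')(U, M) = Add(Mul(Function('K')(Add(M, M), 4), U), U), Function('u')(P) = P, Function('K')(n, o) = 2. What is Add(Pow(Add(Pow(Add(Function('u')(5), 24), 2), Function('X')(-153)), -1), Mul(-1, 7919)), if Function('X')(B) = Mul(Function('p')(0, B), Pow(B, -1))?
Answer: Rational(-6659878, 841) ≈ -7919.0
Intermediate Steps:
Function('p')(U, M) = Mul(3, U) (Function('p')(U, M) = Add(Mul(2, U), U) = Mul(3, U))
Function('X')(B) = 0 (Function('X')(B) = Mul(Mul(3, 0), Pow(B, -1)) = Mul(0, Pow(B, -1)) = 0)
Add(Pow(Add(Pow(Add(Function('u')(5), 24), 2), Function('X')(-153)), -1), Mul(-1, 7919)) = Add(Pow(Add(Pow(Add(5, 24), 2), 0), -1), Mul(-1, 7919)) = Add(Pow(Add(Pow(29, 2), 0), -1), -7919) = Add(Pow(Add(841, 0), -1), -7919) = Add(Pow(841, -1), -7919) = Add(Rational(1, 841), -7919) = Rational(-6659878, 841)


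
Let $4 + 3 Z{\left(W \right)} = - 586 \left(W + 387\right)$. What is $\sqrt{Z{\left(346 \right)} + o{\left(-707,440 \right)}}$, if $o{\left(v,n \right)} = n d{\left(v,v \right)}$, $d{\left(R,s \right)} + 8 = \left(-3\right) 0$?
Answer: $\frac{i \sqrt{1320306}}{3} \approx 383.02 i$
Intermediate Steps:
$Z{\left(W \right)} = - \frac{226786}{3} - \frac{586 W}{3}$ ($Z{\left(W \right)} = - \frac{4}{3} + \frac{\left(-586\right) \left(W + 387\right)}{3} = - \frac{4}{3} + \frac{\left(-586\right) \left(387 + W\right)}{3} = - \frac{4}{3} + \frac{-226782 - 586 W}{3} = - \frac{4}{3} - \left(75594 + \frac{586 W}{3}\right) = - \frac{226786}{3} - \frac{586 W}{3}$)
$d{\left(R,s \right)} = -8$ ($d{\left(R,s \right)} = -8 - 0 = -8 + 0 = -8$)
$o{\left(v,n \right)} = - 8 n$ ($o{\left(v,n \right)} = n \left(-8\right) = - 8 n$)
$\sqrt{Z{\left(346 \right)} + o{\left(-707,440 \right)}} = \sqrt{\left(- \frac{226786}{3} - \frac{202756}{3}\right) - 3520} = \sqrt{- \frac{429542}{3} - 3520} = \sqrt{- \frac{440102}{3}} = \frac{i \sqrt{1320306}}{3}$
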